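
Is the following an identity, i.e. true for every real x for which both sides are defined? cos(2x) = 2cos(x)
Claim: cos(2x) = 2cos(x).
Test a specific point where both sides are defined: x = -π/2.
LHS = cos(2x) ≈ -1.0000
RHS = 2cos(x) ≈ 0.0000
Since -1.0000 ≠ 0.0000, the equation fails at this point, so it cannot hold for every real x for which both sides are defined.
The correct double-angle formula is cos(2x) = cos²x - sin²x.

Conclusion: No, this is NOT an identity.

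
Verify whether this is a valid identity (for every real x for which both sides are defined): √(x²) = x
No, this is NOT an identity.

Claim: √(x²) = x.
Test a specific point where both sides are defined: x = -2.
LHS = √(x²) ≈ 2.0000
RHS = x ≈ -2.0000
Since 2.0000 ≠ -2.0000, the equation fails at this point, so it cannot hold for every real x for which both sides are defined.
√(x²) = |x|, which differs from x whenever x < 0 (both sides are defined for every real x).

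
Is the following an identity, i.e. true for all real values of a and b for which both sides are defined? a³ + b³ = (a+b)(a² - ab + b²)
Claim: a³ + b³ = (a+b)(a² - ab + b²).
Reasoning: Expand the right side: (a+b)(a² - ab + b²) = a³ - a²b + ab² + a²b - ab² + b³ = a³ + b³ (the middle terms cancel in pairs).
So the two sides agree for all real values of a and b for which both sides are defined.

Conclusion: Yes, this is an identity.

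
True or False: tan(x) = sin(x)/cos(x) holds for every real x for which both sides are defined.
Claim: tan(x) = sin(x)/cos(x).
Reasoning: For an angle x whose terminal point on the unit circle is (cos x, sin x), tan(x) is defined as the ratio (second coordinate)/(first coordinate) = sin(x)/cos(x), wherever cos(x) ≠ 0.
So the two sides agree for every real x for which both sides are defined.

Conclusion: True.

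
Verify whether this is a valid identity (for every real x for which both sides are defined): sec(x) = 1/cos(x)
Yes, this is an identity.

Claim: sec(x) = 1/cos(x).
Reasoning: sec(x) is by definition the reciprocal of cos(x), wherever cos(x) ≠ 0.
So the two sides agree for every real x for which both sides are defined.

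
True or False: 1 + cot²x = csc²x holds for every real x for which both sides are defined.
True.

Claim: 1 + cot²x = csc²x.
Reasoning: Start from sin²x + cos²x = 1 and divide every term by sin²x (allowed wherever cot x and csc x are defined): 1 + cot²x = 1/sin²x = csc²x.
So the two sides agree for every real x for which both sides are defined.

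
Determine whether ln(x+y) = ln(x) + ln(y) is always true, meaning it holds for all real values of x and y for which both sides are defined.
No, this is NOT an identity.

Claim: ln(x+y) = ln(x) + ln(y).
Test a specific point where both sides are defined: x = 3, y = 1.
LHS = ln(x+y) ≈ 1.3863
RHS = ln(x) + ln(y) ≈ 1.0986
Since 1.3863 ≠ 1.0986, the equation fails at this point, so it cannot hold for all real values of x and y for which both sides are defined.
ln(x) + ln(y) = ln(xy), not ln(x+y).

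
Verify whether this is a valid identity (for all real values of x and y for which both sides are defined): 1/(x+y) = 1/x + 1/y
No, this is NOT an identity.

Claim: 1/(x+y) = 1/x + 1/y.
Test a specific point where both sides are defined: x = -1, y = 3.
LHS = 1/(x+y) ≈ 0.5000
RHS = 1/x + 1/y ≈ -0.6667
Since 0.5000 ≠ -0.6667, the equation fails at this point, so it cannot hold for all real values of x and y for which both sides are defined.
1/x + 1/y = (x+y)/(xy), which is not 1/(x+y).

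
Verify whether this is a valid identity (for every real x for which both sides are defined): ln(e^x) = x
Claim: ln(e^x) = x.
Reasoning: ln is the inverse of the exponential: ln(e^x) asks for the exponent p with e^p = e^x, and since e^p is one-to-one that exponent is p = x.
So the two sides agree for every real x for which both sides are defined.

Conclusion: Yes, this is an identity.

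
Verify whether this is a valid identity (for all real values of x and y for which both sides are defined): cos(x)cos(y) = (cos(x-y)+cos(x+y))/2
Yes, this is an identity.

Claim: cos(x)cos(y) = (cos(x-y)+cos(x+y))/2.
Reasoning: cos(x-y) = cos(x)cos(y) + sin(x)sin(y) and cos(x+y) = cos(x)cos(y) - sin(x)sin(y). Adding, cos(x-y) + cos(x+y) = 2cos(x)cos(y); divide by 2.
So the two sides agree for all real values of x and y for which both sides are defined.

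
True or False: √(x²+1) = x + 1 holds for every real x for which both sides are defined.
Claim: √(x²+1) = x + 1.
Test a specific point where both sides are defined: x = -3.
LHS = √(x²+1) ≈ 3.1623
RHS = x + 1 ≈ -2.0000
Since 3.1623 ≠ -2.0000, the equation fails at this point, so it cannot hold for every real x for which both sides are defined.
(x+1)² = x² + 2x + 1 ≠ x² + 1 unless x = 0.

Conclusion: False.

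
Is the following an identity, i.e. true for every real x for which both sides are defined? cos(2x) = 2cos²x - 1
Claim: cos(2x) = 2cos²x - 1.
Reasoning: cos(2x) = cos²x - sin²x. Replace sin²x by 1 - cos²x: cos²x - (1 - cos²x) = 2cos²x - 1.
So the two sides agree for every real x for which both sides are defined.

Conclusion: Yes, this is an identity.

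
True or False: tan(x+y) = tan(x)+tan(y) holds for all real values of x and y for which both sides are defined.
Claim: tan(x+y) = tan(x)+tan(y).
Test a specific point where both sides are defined: x = -π/4, y = π/3.
LHS = tan(x+y) ≈ 0.2679
RHS = tan(x)+tan(y) ≈ 0.7321
Since 0.2679 ≠ 0.7321, the equation fails at this point, so it cannot hold for all real values of x and y for which both sides are defined.
The correct formula is tan(x+y) = (tan(x) + tan(y))/(1 - tan(x)tan(y)).

Conclusion: False.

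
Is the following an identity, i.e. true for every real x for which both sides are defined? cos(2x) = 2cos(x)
No, this is NOT an identity.

Claim: cos(2x) = 2cos(x).
Test a specific point where both sides are defined: x = -π/4.
LHS = cos(2x) ≈ 0.0000
RHS = 2cos(x) ≈ 1.4142
Since 0.0000 ≠ 1.4142, the equation fails at this point, so it cannot hold for every real x for which both sides are defined.
The correct double-angle formula is cos(2x) = cos²x - sin²x.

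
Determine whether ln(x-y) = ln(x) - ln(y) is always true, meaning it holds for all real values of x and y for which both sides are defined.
Claim: ln(x-y) = ln(x) - ln(y).
Test a specific point where both sides are defined: x = 5, y = 4.
LHS = ln(x-y) ≈ 0.0000
RHS = ln(x) - ln(y) ≈ 0.2231
Since 0.0000 ≠ 0.2231, the equation fails at this point, so it cannot hold for all real values of x and y for which both sides are defined.
ln(x) - ln(y) = ln(x/y), not ln(x-y).

Conclusion: No, this is NOT an identity.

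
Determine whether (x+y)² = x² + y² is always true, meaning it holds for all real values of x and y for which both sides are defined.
No, this is NOT an identity.

Claim: (x+y)² = x² + y².
Test a specific point where both sides are defined: x = 2, y = 3.
LHS = (x+y)² ≈ 25.0000
RHS = x² + y² ≈ 13.0000
Since 25.0000 ≠ 13.0000, the equation fails at this point, so it cannot hold for all real values of x and y for which both sides are defined.
The correct expansion is (x+y)² = x² + 2xy + y²; the cross term 2xy is missing.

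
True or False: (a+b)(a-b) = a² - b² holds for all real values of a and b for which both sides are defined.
True.

Claim: (a+b)(a-b) = a² - b².
Reasoning: Expand: (a+b)(a-b) = a² - ab + ba - b² = a² - b² (the cross terms cancel).
So the two sides agree for all real values of a and b for which both sides are defined.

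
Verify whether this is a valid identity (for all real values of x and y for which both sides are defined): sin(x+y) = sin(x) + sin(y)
No, this is NOT an identity.

Claim: sin(x+y) = sin(x) + sin(y).
Test a specific point where both sides are defined: x = π/3, y = -π/2.
LHS = sin(x+y) ≈ -0.5000
RHS = sin(x) + sin(y) ≈ -0.1340
Since -0.5000 ≠ -0.1340, the equation fails at this point, so it cannot hold for all real values of x and y for which both sides are defined.
The correct expansion is sin(x+y) = sin(x)cos(y) + cos(x)sin(y); sine is not additive.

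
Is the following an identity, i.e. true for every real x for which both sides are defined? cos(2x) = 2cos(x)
Claim: cos(2x) = 2cos(x).
Test a specific point where both sides are defined: x = -π/4.
LHS = cos(2x) ≈ 0.0000
RHS = 2cos(x) ≈ 1.4142
Since 0.0000 ≠ 1.4142, the equation fails at this point, so it cannot hold for every real x for which both sides are defined.
The correct double-angle formula is cos(2x) = cos²x - sin²x.

Conclusion: No, this is NOT an identity.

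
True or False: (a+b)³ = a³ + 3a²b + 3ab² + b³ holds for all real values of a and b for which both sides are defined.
Claim: (a+b)³ = a³ + 3a²b + 3ab² + b³.
Reasoning: (a+b)³ = (a+b)(a+b)² = (a+b)(a² + 2ab + b²) = a³ + 2a²b + ab² + a²b + 2ab² + b³ = a³ + 3a²b + 3ab² + b³.
So the two sides agree for all real values of a and b for which both sides are defined.

Conclusion: True.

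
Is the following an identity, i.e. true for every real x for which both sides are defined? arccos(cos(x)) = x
No, this is NOT an identity.

Claim: arccos(cos(x)) = x.
Test a specific point where both sides are defined: x = -π/6.
LHS = arccos(cos(x)) ≈ 0.5236
RHS = x ≈ -0.5236
Since 0.5236 ≠ -0.5236, the equation fails at this point, so it cannot hold for every real x for which both sides are defined.
arccos only returns values in [0, π], so arccos(cos(x)) = x holds only for x in that interval, not for all real x.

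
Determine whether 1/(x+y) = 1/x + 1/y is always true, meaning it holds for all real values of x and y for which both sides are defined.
Claim: 1/(x+y) = 1/x + 1/y.
Test a specific point where both sides are defined: x = 1/2, y = 4.
LHS = 1/(x+y) ≈ 0.2222
RHS = 1/x + 1/y ≈ 2.2500
Since 0.2222 ≠ 2.2500, the equation fails at this point, so it cannot hold for all real values of x and y for which both sides are defined.
1/x + 1/y = (x+y)/(xy), which is not 1/(x+y).

Conclusion: No, this is NOT an identity.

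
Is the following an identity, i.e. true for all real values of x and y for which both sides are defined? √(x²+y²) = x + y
Claim: √(x²+y²) = x + y.
Test a specific point where both sides are defined: x = 4, y = 2.
LHS = √(x²+y²) ≈ 4.4721
RHS = x + y ≈ 6.0000
Since 4.4721 ≠ 6.0000, the equation fails at this point, so it cannot hold for all real values of x and y for which both sides are defined.
(x+y)² = x² + 2xy + y², not x² + y², so the square root does not split this way.

Conclusion: No, this is NOT an identity.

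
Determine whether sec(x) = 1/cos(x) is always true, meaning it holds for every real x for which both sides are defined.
Yes, this is an identity.

Claim: sec(x) = 1/cos(x).
Reasoning: sec(x) is by definition the reciprocal of cos(x), wherever cos(x) ≠ 0.
So the two sides agree for every real x for which both sides are defined.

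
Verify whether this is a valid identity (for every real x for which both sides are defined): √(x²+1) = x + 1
Claim: √(x²+1) = x + 1.
Test a specific point where both sides are defined: x = 4.
LHS = √(x²+1) ≈ 4.1231
RHS = x + 1 ≈ 5.0000
Since 4.1231 ≠ 5.0000, the equation fails at this point, so it cannot hold for every real x for which both sides are defined.
(x+1)² = x² + 2x + 1 ≠ x² + 1 unless x = 0.

Conclusion: No, this is NOT an identity.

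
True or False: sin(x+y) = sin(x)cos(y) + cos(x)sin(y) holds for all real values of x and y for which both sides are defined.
Claim: sin(x+y) = sin(x)cos(y) + cos(x)sin(y).
Reasoning: By Euler's formula e^(i(x+y)) = e^(ix)·e^(iy) = (cos x + i·sin x)(cos y + i·sin y). The imaginary part of the left side is sin(x+y); the imaginary part of the product is sin(x)cos(y) + cos(x)sin(y).
So the two sides agree for all real values of x and y for which both sides are defined.

Conclusion: True.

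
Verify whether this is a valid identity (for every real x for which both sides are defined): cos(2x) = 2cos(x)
No, this is NOT an identity.

Claim: cos(2x) = 2cos(x).
Test a specific point where both sides are defined: x = π/4.
LHS = cos(2x) ≈ 0.0000
RHS = 2cos(x) ≈ 1.4142
Since 0.0000 ≠ 1.4142, the equation fails at this point, so it cannot hold for every real x for which both sides are defined.
The correct double-angle formula is cos(2x) = cos²x - sin²x.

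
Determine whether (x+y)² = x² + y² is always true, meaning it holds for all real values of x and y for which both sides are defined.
No, this is NOT an identity.

Claim: (x+y)² = x² + y².
Test a specific point where both sides are defined: x = 3, y = 3.
LHS = (x+y)² ≈ 36.0000
RHS = x² + y² ≈ 18.0000
Since 36.0000 ≠ 18.0000, the equation fails at this point, so it cannot hold for all real values of x and y for which both sides are defined.
The correct expansion is (x+y)² = x² + 2xy + y²; the cross term 2xy is missing.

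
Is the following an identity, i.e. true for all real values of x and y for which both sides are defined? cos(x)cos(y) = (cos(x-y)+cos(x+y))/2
Claim: cos(x)cos(y) = (cos(x-y)+cos(x+y))/2.
Reasoning: cos(x-y) = cos(x)cos(y) + sin(x)sin(y) and cos(x+y) = cos(x)cos(y) - sin(x)sin(y). Adding, cos(x-y) + cos(x+y) = 2cos(x)cos(y); divide by 2.
So the two sides agree for all real values of x and y for which both sides are defined.

Conclusion: Yes, this is an identity.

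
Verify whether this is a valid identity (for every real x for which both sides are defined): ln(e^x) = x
Yes, this is an identity.

Claim: ln(e^x) = x.
Reasoning: ln is the inverse of the exponential: ln(e^x) asks for the exponent p with e^p = e^x, and since e^p is one-to-one that exponent is p = x.
So the two sides agree for every real x for which both sides are defined.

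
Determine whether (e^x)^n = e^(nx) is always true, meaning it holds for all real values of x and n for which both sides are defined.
Yes, this is an identity.

Claim: (e^x)^n = e^(nx).
Reasoning: e^x is a positive real number, and for a positive base B and real exponent n, B^n = e^(n·ln B). With B = e^x, ln B = x, so (e^x)^n = e^(n·x).
So the two sides agree for all real values of x and n for which both sides are defined.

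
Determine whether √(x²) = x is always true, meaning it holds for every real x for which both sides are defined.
Claim: √(x²) = x.
Test a specific point where both sides are defined: x = -1.
LHS = √(x²) ≈ 1.0000
RHS = x ≈ -1.0000
Since 1.0000 ≠ -1.0000, the equation fails at this point, so it cannot hold for every real x for which both sides are defined.
√(x²) = |x|, which differs from x whenever x < 0 (both sides are defined for every real x).

Conclusion: No, this is NOT an identity.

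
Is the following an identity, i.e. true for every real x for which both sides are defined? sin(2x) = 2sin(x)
Claim: sin(2x) = 2sin(x).
Test a specific point where both sides are defined: x = π/6.
LHS = sin(2x) ≈ 0.8660
RHS = 2sin(x) ≈ 1.0000
Since 0.8660 ≠ 1.0000, the equation fails at this point, so it cannot hold for every real x for which both sides are defined.
The correct double-angle formula is sin(2x) = 2sin(x)cos(x).

Conclusion: No, this is NOT an identity.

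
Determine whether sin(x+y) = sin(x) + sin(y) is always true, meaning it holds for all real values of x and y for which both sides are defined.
No, this is NOT an identity.

Claim: sin(x+y) = sin(x) + sin(y).
Test a specific point where both sides are defined: x = -π/6, y = -π/2.
LHS = sin(x+y) ≈ -0.8660
RHS = sin(x) + sin(y) ≈ -1.5000
Since -0.8660 ≠ -1.5000, the equation fails at this point, so it cannot hold for all real values of x and y for which both sides are defined.
The correct expansion is sin(x+y) = sin(x)cos(y) + cos(x)sin(y); sine is not additive.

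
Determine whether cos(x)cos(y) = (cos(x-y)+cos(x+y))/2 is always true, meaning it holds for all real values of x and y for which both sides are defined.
Yes, this is an identity.

Claim: cos(x)cos(y) = (cos(x-y)+cos(x+y))/2.
Reasoning: cos(x-y) = cos(x)cos(y) + sin(x)sin(y) and cos(x+y) = cos(x)cos(y) - sin(x)sin(y). Adding, cos(x-y) + cos(x+y) = 2cos(x)cos(y); divide by 2.
So the two sides agree for all real values of x and y for which both sides are defined.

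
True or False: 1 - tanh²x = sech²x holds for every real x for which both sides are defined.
Claim: 1 - tanh²x = sech²x.
Reasoning: Divide cosh²x - sinh²x = 1 through by cosh²x (never zero): 1 - tanh²x = 1/cosh²x = sech²x.
So the two sides agree for every real x for which both sides are defined.

Conclusion: True.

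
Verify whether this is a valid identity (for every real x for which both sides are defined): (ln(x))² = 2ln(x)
No, this is NOT an identity.

Claim: (ln(x))² = 2ln(x).
Test a specific point where both sides are defined: x = 3/2.
LHS = (ln(x))² ≈ 0.1644
RHS = 2ln(x) ≈ 0.8109
Since 0.1644 ≠ 0.8109, the equation fails at this point, so it cannot hold for every real x for which both sides are defined.
2ln(x) equals ln(x²), which is not the same as (ln x)².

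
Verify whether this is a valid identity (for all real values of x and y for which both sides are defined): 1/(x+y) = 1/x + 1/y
Claim: 1/(x+y) = 1/x + 1/y.
Test a specific point where both sides are defined: x = 4, y = -2.
LHS = 1/(x+y) ≈ 0.5000
RHS = 1/x + 1/y ≈ -0.2500
Since 0.5000 ≠ -0.2500, the equation fails at this point, so it cannot hold for all real values of x and y for which both sides are defined.
1/x + 1/y = (x+y)/(xy), which is not 1/(x+y).

Conclusion: No, this is NOT an identity.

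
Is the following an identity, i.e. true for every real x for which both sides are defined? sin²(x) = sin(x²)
Claim: sin²(x) = sin(x²).
Test a specific point where both sides are defined: x = -π/3.
LHS = sin²(x) ≈ 0.7500
RHS = sin(x²) ≈ 0.8897
Since 0.7500 ≠ 0.8897, the equation fails at this point, so it cannot hold for every real x for which both sides are defined.
sin²(x) means (sin x)², squaring the output; sin(x²) squares the input. These are different functions.

Conclusion: No, this is NOT an identity.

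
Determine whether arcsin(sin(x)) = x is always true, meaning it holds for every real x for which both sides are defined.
Claim: arcsin(sin(x)) = x.
Test a specific point where both sides are defined: x = 3π/4.
LHS = arcsin(sin(x)) ≈ 0.7854
RHS = x ≈ 2.3562
Since 0.7854 ≠ 2.3562, the equation fails at this point, so it cannot hold for every real x for which both sides are defined.
arcsin only returns values in [-π/2, π/2], so arcsin(sin(x)) = x holds only for x in that interval, not for all real x.

Conclusion: No, this is NOT an identity.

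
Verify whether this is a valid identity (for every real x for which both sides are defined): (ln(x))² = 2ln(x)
Claim: (ln(x))² = 2ln(x).
Test a specific point where both sides are defined: x = 3.
LHS = (ln(x))² ≈ 1.2069
RHS = 2ln(x) ≈ 2.1972
Since 1.2069 ≠ 2.1972, the equation fails at this point, so it cannot hold for every real x for which both sides are defined.
2ln(x) equals ln(x²), which is not the same as (ln x)².

Conclusion: No, this is NOT an identity.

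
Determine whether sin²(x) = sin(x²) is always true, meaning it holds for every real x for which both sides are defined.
No, this is NOT an identity.

Claim: sin²(x) = sin(x²).
Test a specific point where both sides are defined: x = 3π/4.
LHS = sin²(x) ≈ 0.5000
RHS = sin(x²) ≈ -0.6680
Since 0.5000 ≠ -0.6680, the equation fails at this point, so it cannot hold for every real x for which both sides are defined.
sin²(x) means (sin x)², squaring the output; sin(x²) squares the input. These are different functions.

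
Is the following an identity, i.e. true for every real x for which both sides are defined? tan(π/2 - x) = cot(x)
Claim: tan(π/2 - x) = cot(x).
Reasoning: tan(π/2 - x) = sin(π/2 - x)/cos(π/2 - x) = cos(x)/sin(x) = cot(x), using the cofunction identities sin(π/2 - x) = cos(x) and cos(π/2 - x) = sin(x).
So the two sides agree for every real x for which both sides are defined.

Conclusion: Yes, this is an identity.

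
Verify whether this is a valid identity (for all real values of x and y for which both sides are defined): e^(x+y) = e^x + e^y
Claim: e^(x+y) = e^x + e^y.
Test a specific point where both sides are defined: x = -3, y = -1.
LHS = e^(x+y) ≈ 0.0183
RHS = e^x + e^y ≈ 0.4177
Since 0.0183 ≠ 0.4177, the equation fails at this point, so it cannot hold for all real values of x and y for which both sides are defined.
The correct rule is e^(x+y) = e^x · e^y (a product, not a sum).

Conclusion: No, this is NOT an identity.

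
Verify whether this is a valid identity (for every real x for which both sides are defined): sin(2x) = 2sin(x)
No, this is NOT an identity.

Claim: sin(2x) = 2sin(x).
Test a specific point where both sides are defined: x = -π/4.
LHS = sin(2x) ≈ -1.0000
RHS = 2sin(x) ≈ -1.4142
Since -1.0000 ≠ -1.4142, the equation fails at this point, so it cannot hold for every real x for which both sides are defined.
The correct double-angle formula is sin(2x) = 2sin(x)cos(x).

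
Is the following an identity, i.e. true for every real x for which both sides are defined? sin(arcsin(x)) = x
Yes, this is an identity.

Claim: sin(arcsin(x)) = x.
Reasoning: For -1 ≤ x ≤ 1 (where arcsin is defined), arcsin(x) is by definition an angle whose sine equals x. Taking the sine of that angle returns x. (Note the other order, arcsin(sin x) = x, is NOT an identity.)
So the two sides agree for every real x for which both sides are defined.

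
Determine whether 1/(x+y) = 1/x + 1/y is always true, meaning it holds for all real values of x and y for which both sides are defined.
No, this is NOT an identity.

Claim: 1/(x+y) = 1/x + 1/y.
Test a specific point where both sides are defined: x = 1/2, y = 2.
LHS = 1/(x+y) ≈ 0.4000
RHS = 1/x + 1/y ≈ 2.5000
Since 0.4000 ≠ 2.5000, the equation fails at this point, so it cannot hold for all real values of x and y for which both sides are defined.
1/x + 1/y = (x+y)/(xy), which is not 1/(x+y).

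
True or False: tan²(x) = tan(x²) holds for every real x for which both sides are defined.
Claim: tan²(x) = tan(x²).
Test a specific point where both sides are defined: x = 3π/4.
LHS = tan²(x) ≈ 1.0000
RHS = tan(x²) ≈ -0.8977
Since 1.0000 ≠ -0.8977, the equation fails at this point, so it cannot hold for every real x for which both sides are defined.
tan²(x) means (tan x)², squaring the output; tan(x²) squares the input. These are different functions.

Conclusion: False.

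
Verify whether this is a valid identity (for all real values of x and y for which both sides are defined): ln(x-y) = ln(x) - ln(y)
Claim: ln(x-y) = ln(x) - ln(y).
Test a specific point where both sides are defined: x = 5, y = 3.
LHS = ln(x-y) ≈ 0.6931
RHS = ln(x) - ln(y) ≈ 0.5108
Since 0.6931 ≠ 0.5108, the equation fails at this point, so it cannot hold for all real values of x and y for which both sides are defined.
ln(x) - ln(y) = ln(x/y), not ln(x-y).

Conclusion: No, this is NOT an identity.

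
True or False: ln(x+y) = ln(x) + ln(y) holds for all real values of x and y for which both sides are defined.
False.

Claim: ln(x+y) = ln(x) + ln(y).
Test a specific point where both sides are defined: x = 5, y = 2.
LHS = ln(x+y) ≈ 1.9459
RHS = ln(x) + ln(y) ≈ 2.3026
Since 1.9459 ≠ 2.3026, the equation fails at this point, so it cannot hold for all real values of x and y for which both sides are defined.
ln(x) + ln(y) = ln(xy), not ln(x+y).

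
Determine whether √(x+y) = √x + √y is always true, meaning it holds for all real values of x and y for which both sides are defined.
Claim: √(x+y) = √x + √y.
Test a specific point where both sides are defined: x = 4, y = 2.
LHS = √(x+y) ≈ 2.4495
RHS = √x + √y ≈ 3.4142
Since 2.4495 ≠ 3.4142, the equation fails at this point, so it cannot hold for all real values of x and y for which both sides are defined.
Squaring the right side gives x + 2√(xy) + y, not x + y.

Conclusion: No, this is NOT an identity.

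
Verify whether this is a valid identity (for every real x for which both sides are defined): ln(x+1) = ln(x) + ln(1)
No, this is NOT an identity.

Claim: ln(x+1) = ln(x) + ln(1).
Test a specific point where both sides are defined: x = 3/2.
LHS = ln(x+1) ≈ 0.9163
RHS = ln(x) + ln(1) ≈ 0.4055
Since 0.9163 ≠ 0.4055, the equation fails at this point, so it cannot hold for every real x for which both sides are defined.
ln(1) = 0, so the right side is just ln(x), which differs from ln(x+1).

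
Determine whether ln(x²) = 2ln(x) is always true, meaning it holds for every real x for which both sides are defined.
Yes, this is an identity.

Claim: ln(x²) = 2ln(x).
Reasoning: The right side requires x > 0. For x > 0, x² = (e^(ln x))² = e^(2ln x), so ln(x²) = 2ln(x). (For x < 0 the right side is undefined, so those values are outside the claim.)
So the two sides agree for every real x for which both sides are defined.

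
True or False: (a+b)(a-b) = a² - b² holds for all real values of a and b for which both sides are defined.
True.

Claim: (a+b)(a-b) = a² - b².
Reasoning: Expand: (a+b)(a-b) = a² - ab + ba - b² = a² - b² (the cross terms cancel).
So the two sides agree for all real values of a and b for which both sides are defined.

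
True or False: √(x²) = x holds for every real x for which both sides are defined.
False.

Claim: √(x²) = x.
Test a specific point where both sides are defined: x = -3.
LHS = √(x²) ≈ 3.0000
RHS = x ≈ -3.0000
Since 3.0000 ≠ -3.0000, the equation fails at this point, so it cannot hold for every real x for which both sides are defined.
√(x²) = |x|, which differs from x whenever x < 0 (both sides are defined for every real x).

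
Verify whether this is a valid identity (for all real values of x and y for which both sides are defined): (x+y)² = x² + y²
Claim: (x+y)² = x² + y².
Test a specific point where both sides are defined: x = 3/2, y = 2.
LHS = (x+y)² ≈ 12.2500
RHS = x² + y² ≈ 6.2500
Since 12.2500 ≠ 6.2500, the equation fails at this point, so it cannot hold for all real values of x and y for which both sides are defined.
The correct expansion is (x+y)² = x² + 2xy + y²; the cross term 2xy is missing.

Conclusion: No, this is NOT an identity.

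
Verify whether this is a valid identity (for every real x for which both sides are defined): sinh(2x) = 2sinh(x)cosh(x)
Claim: sinh(2x) = 2sinh(x)cosh(x).
Reasoning: 2sinh(x)cosh(x) = 2 · (e^x - e^-x)/2 · (e^x + e^-x)/2 = (e^(2x) - e^(-2x))/2 = sinh(2x).
So the two sides agree for every real x for which both sides are defined.

Conclusion: Yes, this is an identity.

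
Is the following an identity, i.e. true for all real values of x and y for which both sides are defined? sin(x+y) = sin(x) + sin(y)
Claim: sin(x+y) = sin(x) + sin(y).
Test a specific point where both sides are defined: x = 3π/4, y = 3π/4.
LHS = sin(x+y) ≈ -1.0000
RHS = sin(x) + sin(y) ≈ 1.4142
Since -1.0000 ≠ 1.4142, the equation fails at this point, so it cannot hold for all real values of x and y for which both sides are defined.
The correct expansion is sin(x+y) = sin(x)cos(y) + cos(x)sin(y); sine is not additive.

Conclusion: No, this is NOT an identity.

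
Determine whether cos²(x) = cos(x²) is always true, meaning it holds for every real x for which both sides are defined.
No, this is NOT an identity.

Claim: cos²(x) = cos(x²).
Test a specific point where both sides are defined: x = 3π/4.
LHS = cos²(x) ≈ 0.5000
RHS = cos(x²) ≈ 0.7442
Since 0.5000 ≠ 0.7442, the equation fails at this point, so it cannot hold for every real x for which both sides are defined.
cos²(x) means (cos x)², squaring the output; cos(x²) squares the input. These are different functions.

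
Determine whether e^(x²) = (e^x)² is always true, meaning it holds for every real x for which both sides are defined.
Claim: e^(x²) = (e^x)².
Test a specific point where both sides are defined: x = 3/2.
LHS = e^(x²) ≈ 9.4877
RHS = (e^x)² ≈ 20.0855
Since 9.4877 ≠ 20.0855, the equation fails at this point, so it cannot hold for every real x for which both sides are defined.
(e^x)² = e^(2x), and 2x ≠ x² in general.

Conclusion: No, this is NOT an identity.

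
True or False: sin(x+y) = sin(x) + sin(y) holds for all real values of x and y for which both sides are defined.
False.

Claim: sin(x+y) = sin(x) + sin(y).
Test a specific point where both sides are defined: x = π/3, y = π/6.
LHS = sin(x+y) ≈ 1.0000
RHS = sin(x) + sin(y) ≈ 1.3660
Since 1.0000 ≠ 1.3660, the equation fails at this point, so it cannot hold for all real values of x and y for which both sides are defined.
The correct expansion is sin(x+y) = sin(x)cos(y) + cos(x)sin(y); sine is not additive.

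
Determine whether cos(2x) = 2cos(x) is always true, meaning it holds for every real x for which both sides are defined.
No, this is NOT an identity.

Claim: cos(2x) = 2cos(x).
Test a specific point where both sides are defined: x = 2π/3.
LHS = cos(2x) ≈ -0.5000
RHS = 2cos(x) ≈ -1.0000
Since -0.5000 ≠ -1.0000, the equation fails at this point, so it cannot hold for every real x for which both sides are defined.
The correct double-angle formula is cos(2x) = cos²x - sin²x.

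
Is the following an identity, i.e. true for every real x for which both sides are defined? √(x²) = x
No, this is NOT an identity.

Claim: √(x²) = x.
Test a specific point where both sides are defined: x = -2.
LHS = √(x²) ≈ 2.0000
RHS = x ≈ -2.0000
Since 2.0000 ≠ -2.0000, the equation fails at this point, so it cannot hold for every real x for which both sides are defined.
√(x²) = |x|, which differs from x whenever x < 0 (both sides are defined for every real x).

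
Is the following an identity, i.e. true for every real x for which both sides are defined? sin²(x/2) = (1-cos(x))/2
Claim: sin²(x/2) = (1-cos(x))/2.
Reasoning: Use cos(2θ) = 1 - 2sin²θ with θ = x/2: cos(x) = 1 - 2sin²(x/2). Solving for sin²(x/2) gives (1 - cos(x))/2.
So the two sides agree for every real x for which both sides are defined.

Conclusion: Yes, this is an identity.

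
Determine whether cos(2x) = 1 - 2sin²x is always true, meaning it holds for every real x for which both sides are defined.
Claim: cos(2x) = 1 - 2sin²x.
Reasoning: cos(2x) = cos²x - sin²x. Replace cos²x by 1 - sin²x: (1 - sin²x) - sin²x = 1 - 2sin²x.
So the two sides agree for every real x for which both sides are defined.

Conclusion: Yes, this is an identity.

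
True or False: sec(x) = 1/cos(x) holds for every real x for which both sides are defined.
Claim: sec(x) = 1/cos(x).
Reasoning: sec(x) is by definition the reciprocal of cos(x), wherever cos(x) ≠ 0.
So the two sides agree for every real x for which both sides are defined.

Conclusion: True.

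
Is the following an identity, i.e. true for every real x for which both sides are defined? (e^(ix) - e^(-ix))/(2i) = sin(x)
Claim: (e^(ix) - e^(-ix))/(2i) = sin(x).
Reasoning: By Euler's formula e^(ix) = cos(x) + i·sin(x) and e^(-ix) = cos(x) - i·sin(x). Subtracting cancels the cosine terms: e^(ix) - e^(-ix) = 2i·sin(x); divide by 2i.
So the two sides agree for every real x for which both sides are defined.

Conclusion: Yes, this is an identity.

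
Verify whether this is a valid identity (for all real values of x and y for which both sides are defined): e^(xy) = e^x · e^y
Claim: e^(xy) = e^x · e^y.
Test a specific point where both sides are defined: x = 3/2, y = 5.
LHS = e^(xy) ≈ 1808.0424
RHS = e^x · e^y ≈ 665.1416
Since 1808.0424 ≠ 665.1416, the equation fails at this point, so it cannot hold for all real values of x and y for which both sides are defined.
e^x · e^y = e^(x+y), not e^(xy).

Conclusion: No, this is NOT an identity.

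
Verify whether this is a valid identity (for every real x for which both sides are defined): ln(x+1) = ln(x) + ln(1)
No, this is NOT an identity.

Claim: ln(x+1) = ln(x) + ln(1).
Test a specific point where both sides are defined: x = 5.
LHS = ln(x+1) ≈ 1.7918
RHS = ln(x) + ln(1) ≈ 1.6094
Since 1.7918 ≠ 1.6094, the equation fails at this point, so it cannot hold for every real x for which both sides are defined.
ln(1) = 0, so the right side is just ln(x), which differs from ln(x+1).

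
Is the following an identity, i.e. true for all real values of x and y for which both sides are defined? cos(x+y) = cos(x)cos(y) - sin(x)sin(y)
Claim: cos(x+y) = cos(x)cos(y) - sin(x)sin(y).
Reasoning: By Euler's formula e^(i(x+y)) = e^(ix)·e^(iy) = (cos x + i·sin x)(cos y + i·sin y). The real part of the left side is cos(x+y); the real part of the product is cos(x)cos(y) - sin(x)sin(y) (since i·i = -1).
So the two sides agree for all real values of x and y for which both sides are defined.

Conclusion: Yes, this is an identity.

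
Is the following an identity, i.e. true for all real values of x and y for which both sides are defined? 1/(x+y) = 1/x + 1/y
No, this is NOT an identity.

Claim: 1/(x+y) = 1/x + 1/y.
Test a specific point where both sides are defined: x = 3, y = 1/2.
LHS = 1/(x+y) ≈ 0.2857
RHS = 1/x + 1/y ≈ 2.3333
Since 0.2857 ≠ 2.3333, the equation fails at this point, so it cannot hold for all real values of x and y for which both sides are defined.
1/x + 1/y = (x+y)/(xy), which is not 1/(x+y).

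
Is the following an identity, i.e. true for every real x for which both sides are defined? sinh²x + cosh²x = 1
Claim: sinh²x + cosh²x = 1.
Test a specific point where both sides are defined: x = 1.
LHS = sinh²x + cosh²x ≈ 3.7622
RHS = 1 ≈ 1.0000
Since 3.7622 ≠ 1.0000, the equation fails at this point, so it cannot hold for every real x for which both sides are defined.
The correct hyperbolic identity is cosh²x - sinh²x = 1 (a difference); the sum sinh²x + cosh²x equals cosh(2x).

Conclusion: No, this is NOT an identity.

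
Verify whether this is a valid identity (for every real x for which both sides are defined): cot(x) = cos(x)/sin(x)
Yes, this is an identity.

Claim: cot(x) = cos(x)/sin(x).
Reasoning: cot(x) is defined as 1/tan(x) = 1/(sin(x)/cos(x)) = cos(x)/sin(x), wherever sin(x) ≠ 0.
So the two sides agree for every real x for which both sides are defined.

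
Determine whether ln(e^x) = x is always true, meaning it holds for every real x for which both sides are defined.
Yes, this is an identity.

Claim: ln(e^x) = x.
Reasoning: ln is the inverse of the exponential: ln(e^x) asks for the exponent p with e^p = e^x, and since e^p is one-to-one that exponent is p = x.
So the two sides agree for every real x for which both sides are defined.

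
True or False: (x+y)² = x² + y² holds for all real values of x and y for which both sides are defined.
Claim: (x+y)² = x² + y².
Test a specific point where both sides are defined: x = -1, y = 1.
LHS = (x+y)² ≈ 0.0000
RHS = x² + y² ≈ 2.0000
Since 0.0000 ≠ 2.0000, the equation fails at this point, so it cannot hold for all real values of x and y for which both sides are defined.
The correct expansion is (x+y)² = x² + 2xy + y²; the cross term 2xy is missing.

Conclusion: False.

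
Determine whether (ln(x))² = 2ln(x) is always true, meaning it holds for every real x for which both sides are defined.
No, this is NOT an identity.

Claim: (ln(x))² = 2ln(x).
Test a specific point where both sides are defined: x = 4.
LHS = (ln(x))² ≈ 1.9218
RHS = 2ln(x) ≈ 2.7726
Since 1.9218 ≠ 2.7726, the equation fails at this point, so it cannot hold for every real x for which both sides are defined.
2ln(x) equals ln(x²), which is not the same as (ln x)².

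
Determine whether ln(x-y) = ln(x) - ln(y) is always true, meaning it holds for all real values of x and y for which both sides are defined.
No, this is NOT an identity.

Claim: ln(x-y) = ln(x) - ln(y).
Test a specific point where both sides are defined: x = 3/2, y = 1.
LHS = ln(x-y) ≈ -0.6931
RHS = ln(x) - ln(y) ≈ 0.4055
Since -0.6931 ≠ 0.4055, the equation fails at this point, so it cannot hold for all real values of x and y for which both sides are defined.
ln(x) - ln(y) = ln(x/y), not ln(x-y).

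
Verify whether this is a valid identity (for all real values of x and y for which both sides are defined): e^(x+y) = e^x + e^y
No, this is NOT an identity.

Claim: e^(x+y) = e^x + e^y.
Test a specific point where both sides are defined: x = 3, y = 4.
LHS = e^(x+y) ≈ 1096.6332
RHS = e^x + e^y ≈ 74.6837
Since 1096.6332 ≠ 74.6837, the equation fails at this point, so it cannot hold for all real values of x and y for which both sides are defined.
The correct rule is e^(x+y) = e^x · e^y (a product, not a sum).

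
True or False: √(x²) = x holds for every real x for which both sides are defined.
Claim: √(x²) = x.
Test a specific point where both sides are defined: x = -1.
LHS = √(x²) ≈ 1.0000
RHS = x ≈ -1.0000
Since 1.0000 ≠ -1.0000, the equation fails at this point, so it cannot hold for every real x for which both sides are defined.
√(x²) = |x|, which differs from x whenever x < 0 (both sides are defined for every real x).

Conclusion: False.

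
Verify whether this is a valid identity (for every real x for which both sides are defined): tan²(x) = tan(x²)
No, this is NOT an identity.

Claim: tan²(x) = tan(x²).
Test a specific point where both sides are defined: x = π/4.
LHS = tan²(x) ≈ 1.0000
RHS = tan(x²) ≈ 0.7092
Since 1.0000 ≠ 0.7092, the equation fails at this point, so it cannot hold for every real x for which both sides are defined.
tan²(x) means (tan x)², squaring the output; tan(x²) squares the input. These are different functions.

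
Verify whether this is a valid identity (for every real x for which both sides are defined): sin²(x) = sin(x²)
Claim: sin²(x) = sin(x²).
Test a specific point where both sides are defined: x = π/6.
LHS = sin²(x) ≈ 0.2500
RHS = sin(x²) ≈ 0.2707
Since 0.2500 ≠ 0.2707, the equation fails at this point, so it cannot hold for every real x for which both sides are defined.
sin²(x) means (sin x)², squaring the output; sin(x²) squares the input. These are different functions.

Conclusion: No, this is NOT an identity.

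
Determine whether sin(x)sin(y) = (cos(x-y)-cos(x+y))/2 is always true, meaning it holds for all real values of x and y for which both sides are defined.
Claim: sin(x)sin(y) = (cos(x-y)-cos(x+y))/2.
Reasoning: cos(x-y) = cos(x)cos(y) + sin(x)sin(y) and cos(x+y) = cos(x)cos(y) - sin(x)sin(y). Subtracting, cos(x-y) - cos(x+y) = 2sin(x)sin(y); divide by 2.
So the two sides agree for all real values of x and y for which both sides are defined.

Conclusion: Yes, this is an identity.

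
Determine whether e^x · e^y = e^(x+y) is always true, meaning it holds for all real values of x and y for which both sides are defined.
Yes, this is an identity.

Claim: e^x · e^y = e^(x+y).
Reasoning: This is the law of exponents for a common base: multiplying powers adds exponents. E.g. from the series, (Σ x^j/j!)(Σ y^k/k!) = Σ_m (Σ_{j+k=m} x^j y^k/(j!k!)) = Σ_m (x+y)^m/m! by the binomial theorem.
So the two sides agree for all real values of x and y for which both sides are defined.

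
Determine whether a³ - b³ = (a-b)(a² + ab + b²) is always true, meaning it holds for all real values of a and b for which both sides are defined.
Yes, this is an identity.

Claim: a³ - b³ = (a-b)(a² + ab + b²).
Reasoning: Expand the right side: (a-b)(a² + ab + b²) = a³ + a²b + ab² - a²b - ab² - b³ = a³ - b³ (the middle terms cancel in pairs).
So the two sides agree for all real values of a and b for which both sides are defined.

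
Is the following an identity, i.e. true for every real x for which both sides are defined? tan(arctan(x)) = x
Claim: tan(arctan(x)) = x.
Reasoning: For every real x, arctan(x) is by definition the angle in (-π/2, π/2) whose tangent equals x. Taking the tangent of that angle returns x.
So the two sides agree for every real x for which both sides are defined.

Conclusion: Yes, this is an identity.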